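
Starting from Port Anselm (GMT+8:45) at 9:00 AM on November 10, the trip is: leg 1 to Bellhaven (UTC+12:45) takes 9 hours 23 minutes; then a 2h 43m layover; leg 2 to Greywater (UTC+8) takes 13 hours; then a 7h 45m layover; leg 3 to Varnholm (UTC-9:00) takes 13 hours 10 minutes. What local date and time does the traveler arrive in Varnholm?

Convert departure to UTC: 9:00 AM − 8:45 = 12:15 AM UTC on Nov 10.
Add 9 hours and 23 minutes leg 1 → 9:38 AM UTC.
Add 2 hours and 43 minutes layover in Bellhaven → 12:21 PM UTC.
Add 13 hours leg 2 → 1:21 AM UTC (Nov 11).
Add 7 hours 45 minutes layover in Greywater → 9:06 AM UTC.
Add 13 hours 10 minutes leg 3 → 10:16 PM UTC.
Varnholm is UTC−9:00, so local arrival = 10:16 PM − 9:00 = 1:16 PM on Nov 11.

1:16 PM on November 11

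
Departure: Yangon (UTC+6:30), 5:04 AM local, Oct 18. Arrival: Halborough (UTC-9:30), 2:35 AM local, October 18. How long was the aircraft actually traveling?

13 hours 31 minutes

Departure in UTC: 5:04 AM − 6:30 = 10:34 PM on Oct 17.
Arrival in UTC: 2:35 AM + 9:30 = 12:05 PM on Oct 18.
Elapsed = 12:05 PM − 10:34 PM (+1 day) = 13 hours 31 minutes.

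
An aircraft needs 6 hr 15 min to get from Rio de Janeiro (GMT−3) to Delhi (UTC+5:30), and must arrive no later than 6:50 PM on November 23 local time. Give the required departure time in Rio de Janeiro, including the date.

4:05 AM on Nov 23

Target arrival in UTC: 6:50 PM − 5:30 = 1:20 PM on Nov 23.
Subtract 6 hours 15 minutes → departure 7:05 AM UTC on Nov 23.
Rio de Janeiro is UTC−3:00: 7:05 AM − 3:00 = 4:05 AM on Nov 23.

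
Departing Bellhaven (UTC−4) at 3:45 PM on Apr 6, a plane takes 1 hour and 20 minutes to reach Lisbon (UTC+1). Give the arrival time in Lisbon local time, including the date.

Lisbon is 5:00 ahead of Bellhaven.
After 1 hour 20 minutes it is 5:05 PM in Bellhaven.
Shift by the zone difference: 5:05 PM + 5:00 = 10:05 PM on Apr 6 in Lisbon.

10:05 PM on April 6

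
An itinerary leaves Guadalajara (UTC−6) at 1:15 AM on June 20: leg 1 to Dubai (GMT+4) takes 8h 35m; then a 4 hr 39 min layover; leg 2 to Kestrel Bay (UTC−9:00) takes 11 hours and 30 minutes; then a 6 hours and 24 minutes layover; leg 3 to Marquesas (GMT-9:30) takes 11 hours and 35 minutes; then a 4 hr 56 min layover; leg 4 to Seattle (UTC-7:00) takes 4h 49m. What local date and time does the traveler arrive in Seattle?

4:43 AM on June 22

Convert departure to UTC: 1:15 AM + 6:00 = 7:15 AM UTC on Jun 20.
Add 8 hours and 35 minutes leg 1 → 3:50 PM UTC.
Add 4 hours 39 minutes layover in Dubai → 8:29 PM UTC.
Add 11 hours 30 minutes leg 2 → 7:59 AM UTC (Jun 21).
Add 6 hours and 24 minutes layover in Kestrel Bay → 2:23 PM UTC.
Add 11 hours and 35 minutes leg 3 → 1:58 AM UTC (Jun 22).
Add 4 hours and 56 minutes layover in Marquesas → 6:54 AM UTC.
Add 4 hours and 49 minutes leg 4 → 11:43 AM UTC.
Seattle is UTC−7:00, so local arrival = 11:43 AM − 7:00 = 4:43 AM on Jun 22.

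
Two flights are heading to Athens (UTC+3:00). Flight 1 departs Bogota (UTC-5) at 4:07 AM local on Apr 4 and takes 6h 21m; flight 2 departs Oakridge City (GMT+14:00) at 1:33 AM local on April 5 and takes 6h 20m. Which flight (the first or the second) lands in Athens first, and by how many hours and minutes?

the first, by 2 hours 25 minutes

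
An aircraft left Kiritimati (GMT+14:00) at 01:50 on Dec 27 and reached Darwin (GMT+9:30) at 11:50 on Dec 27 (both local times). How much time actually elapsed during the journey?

14 hours 30 minutes

Departure in UTC: 01:50 − 14:00 = 11:50 on Dec 26.
Arrival in UTC: 11:50 − 9:30 = 02:20 on Dec 27.
Elapsed = 02:20 − 11:50 (+1 day) = 14 hours 30 minutes.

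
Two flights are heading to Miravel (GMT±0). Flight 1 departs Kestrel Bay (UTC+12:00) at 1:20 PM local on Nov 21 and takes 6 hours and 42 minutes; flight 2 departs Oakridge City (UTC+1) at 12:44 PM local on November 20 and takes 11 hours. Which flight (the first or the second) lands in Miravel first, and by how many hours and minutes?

Flight 1 in UTC: 1:20 PM − 12:00 = 1:20 AM on Nov 21.
+6 hours 42 minutes → arrive 8:02 AM UTC on Nov 21.
Flight 2 in UTC: 12:44 PM − 1:00 = 11:44 AM on Nov 20.
+11 hours → arrive 10:44 PM UTC on Nov 20.
Flight 2 lands earlier by 9 hours 18 minutes.

the second, by 9 hours 18 minutes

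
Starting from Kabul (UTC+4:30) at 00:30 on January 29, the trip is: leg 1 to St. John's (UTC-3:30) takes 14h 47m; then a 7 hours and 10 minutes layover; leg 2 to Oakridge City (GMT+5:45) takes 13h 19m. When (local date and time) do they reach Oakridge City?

13:01 on Jan 30

Convert departure to UTC: 00:30 − 4:30 = 20:00 UTC on Jan 28.
Add 14 hours 47 minutes leg 1 → 10:47 UTC (Jan 29).
Add 7 hours 10 minutes layover in St. John's → 17:57 UTC.
Add 13 hours and 19 minutes leg 2 → 07:16 UTC (Jan 30).
Oakridge City is UTC+5:45, so local arrival = 07:16 + 5:45 = 13:01 on Jan 30.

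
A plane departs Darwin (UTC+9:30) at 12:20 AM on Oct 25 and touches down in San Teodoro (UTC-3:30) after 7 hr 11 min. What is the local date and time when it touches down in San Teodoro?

San Teodoro is 13:00 behind Darwin.
After 7 hours 11 minutes it is 7:31 AM in Darwin.
Shift by the zone difference: 7:31 AM − 13:00 = 6:31 PM on Oct 24 in San Teodoro.

6:31 PM on October 24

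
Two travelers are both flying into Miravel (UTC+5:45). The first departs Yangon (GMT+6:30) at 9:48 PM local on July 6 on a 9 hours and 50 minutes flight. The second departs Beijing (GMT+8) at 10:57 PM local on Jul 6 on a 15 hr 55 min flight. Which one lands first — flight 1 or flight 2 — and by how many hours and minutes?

the first, by 5 hours 44 minutes

Flight 1 in UTC: 9:48 PM − 6:30 = 3:18 PM on Jul 6.
+9 hours 50 minutes → arrive 1:08 AM UTC on Jul 7.
Flight 2 in UTC: 10:57 PM − 8:00 = 2:57 PM on Jul 6.
+15 hours 55 minutes → arrive 6:52 AM UTC on Jul 7.
Flight 1 lands earlier by 5 hours 44 minutes.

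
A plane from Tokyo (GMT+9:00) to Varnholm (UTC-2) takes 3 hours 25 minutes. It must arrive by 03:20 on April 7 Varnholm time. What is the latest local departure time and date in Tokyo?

10:55 on April 7

Target arrival in UTC: 03:20 + 2:00 = 05:20 on Apr 7.
Subtract 3 hours and 25 minutes → departure 01:55 UTC on Apr 7.
Tokyo is UTC+9:00: 01:55 + 9:00 = 10:55 on Apr 7.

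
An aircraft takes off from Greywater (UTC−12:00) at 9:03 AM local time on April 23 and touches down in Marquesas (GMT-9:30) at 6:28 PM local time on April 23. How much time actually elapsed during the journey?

6 hours 55 minutes

Marquesas is 2:30 ahead of Greywater.
Clock-face elapsed time (ignoring zones) is 9 hours 25 minutes.
Actual elapsed = 9 hours 25 minutes − 2:30 = 6 hours 55 minutes.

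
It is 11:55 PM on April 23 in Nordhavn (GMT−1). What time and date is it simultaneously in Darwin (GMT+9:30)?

In UTC: 11:55 PM + 1:00 = 12:55 AM on Apr 24.
Darwin is UTC+9:30: 12:55 AM + 9:30 = 10:25 AM on Apr 24.

10:25 AM on April 24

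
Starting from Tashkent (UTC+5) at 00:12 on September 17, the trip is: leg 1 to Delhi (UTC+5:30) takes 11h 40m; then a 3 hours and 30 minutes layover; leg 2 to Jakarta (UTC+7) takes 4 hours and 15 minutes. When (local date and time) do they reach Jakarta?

Convert departure to UTC: 00:12 − 5:00 = 19:12 UTC on Sep 16.
Add 11 hours and 40 minutes leg 1 → 06:52 UTC (Sep 17).
Add 3 hours and 30 minutes layover in Delhi → 10:22 UTC.
Add 4 hours and 15 minutes leg 2 → 14:37 UTC.
Jakarta is UTC+7:00, so local arrival = 14:37 + 7:00 = 21:37 on Sep 17.

21:37 on Sep 17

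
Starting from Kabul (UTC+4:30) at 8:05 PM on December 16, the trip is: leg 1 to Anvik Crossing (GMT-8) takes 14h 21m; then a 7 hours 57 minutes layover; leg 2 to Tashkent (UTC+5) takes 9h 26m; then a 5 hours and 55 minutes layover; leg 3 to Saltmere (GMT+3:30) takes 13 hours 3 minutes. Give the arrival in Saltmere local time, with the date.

9:47 PM on December 18

Convert departure to UTC: 8:05 PM − 4:30 = 3:35 PM UTC on Dec 16.
Add 14 hours and 21 minutes leg 1 → 5:56 AM UTC (Dec 17).
Add 7 hours and 57 minutes layover in Anvik Crossing → 1:53 PM UTC.
Add 9 hours and 26 minutes leg 2 → 11:19 PM UTC.
Add 5 hours and 55 minutes layover in Tashkent → 5:14 AM UTC (Dec 18).
Add 13 hours and 3 minutes leg 3 → 6:17 PM UTC.
Saltmere is UTC+3:30, so local arrival = 6:17 PM + 3:30 = 9:47 PM on Dec 18.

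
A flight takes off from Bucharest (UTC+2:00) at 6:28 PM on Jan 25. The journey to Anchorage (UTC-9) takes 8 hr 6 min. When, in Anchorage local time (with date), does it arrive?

Convert departure to UTC: 6:28 PM − 2:00 = 4:28 PM UTC on Jan 25.
Add 8 hours and 6 minutes travel time → 12:34 AM UTC (Jan 26).
Anchorage is UTC−9:00, so local arrival = 12:34 AM − 9:00 = 3:34 PM on Jan 25.

3:34 PM on January 25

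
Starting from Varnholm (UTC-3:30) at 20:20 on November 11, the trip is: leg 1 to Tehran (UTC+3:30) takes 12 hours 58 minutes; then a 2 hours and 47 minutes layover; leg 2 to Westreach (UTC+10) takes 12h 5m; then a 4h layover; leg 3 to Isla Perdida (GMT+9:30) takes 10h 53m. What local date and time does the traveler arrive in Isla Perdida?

Convert departure to UTC: 20:20 + 3:30 = 23:50 UTC on Nov 11.
Add 12 hours and 58 minutes leg 1 → 12:48 UTC (Nov 12).
Add 2 hours 47 minutes layover in Tehran → 15:35 UTC.
Add 12 hours 5 minutes leg 2 → 03:40 UTC (Nov 13).
Add 4 hours layover in Westreach → 07:40 UTC.
Add 10 hours and 53 minutes leg 3 → 18:33 UTC.
Isla Perdida is UTC+9:30, so local arrival = 18:33 + 9:30 = 04:03 on Nov 14.

04:03 on November 14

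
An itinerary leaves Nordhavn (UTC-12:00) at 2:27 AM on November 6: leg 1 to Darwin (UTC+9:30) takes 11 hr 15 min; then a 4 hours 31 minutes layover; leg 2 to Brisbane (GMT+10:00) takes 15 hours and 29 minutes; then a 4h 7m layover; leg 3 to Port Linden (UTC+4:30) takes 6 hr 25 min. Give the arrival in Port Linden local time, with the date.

Convert departure to UTC: 2:27 AM + 12:00 = 2:27 PM UTC on Nov 6.
Add 11 hours and 15 minutes leg 1 → 1:42 AM UTC (Nov 7).
Add 4 hours 31 minutes layover in Darwin → 6:13 AM UTC.
Add 15 hours 29 minutes leg 2 → 9:42 PM UTC.
Add 4 hours 7 minutes layover in Brisbane → 1:49 AM UTC (Nov 8).
Add 6 hours and 25 minutes leg 3 → 8:14 AM UTC.
Port Linden is UTC+4:30, so local arrival = 8:14 AM + 4:30 = 12:44 PM on Nov 8.

12:44 PM on November 8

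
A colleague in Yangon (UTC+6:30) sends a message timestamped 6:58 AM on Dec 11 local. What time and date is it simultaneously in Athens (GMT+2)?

In UTC: 6:58 AM − 6:30 = 12:28 AM on Dec 11.
Athens is UTC+2:00: 12:28 AM + 2:00 = 2:28 AM on Dec 11.

2:28 AM on December 11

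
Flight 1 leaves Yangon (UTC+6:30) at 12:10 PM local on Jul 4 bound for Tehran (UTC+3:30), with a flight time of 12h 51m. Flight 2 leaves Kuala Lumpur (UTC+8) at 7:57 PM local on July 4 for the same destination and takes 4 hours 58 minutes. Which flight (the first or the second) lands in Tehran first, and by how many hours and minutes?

the second, by 1 hour 36 minutes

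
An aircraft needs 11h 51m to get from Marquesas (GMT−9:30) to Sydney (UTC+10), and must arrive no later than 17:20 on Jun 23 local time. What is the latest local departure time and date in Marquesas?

Target arrival in UTC: 17:20 − 10:00 = 07:20 on Jun 23.
Subtract 11 hours 51 minutes → departure 19:29 UTC on Jun 22.
Marquesas is UTC−9:30: 19:29 − 9:30 = 09:59 on Jun 22.

09:59 on June 22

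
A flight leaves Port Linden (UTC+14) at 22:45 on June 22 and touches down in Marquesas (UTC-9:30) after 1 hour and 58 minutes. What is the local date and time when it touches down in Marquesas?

Convert departure to UTC: 22:45 − 14:00 = 08:45 UTC on Jun 22.
Add 1 hour and 58 minutes travel time → 10:43 UTC.
Marquesas is UTC−9:30, so local arrival = 10:43 − 9:30 = 01:13 on Jun 22.

01:13 on June 22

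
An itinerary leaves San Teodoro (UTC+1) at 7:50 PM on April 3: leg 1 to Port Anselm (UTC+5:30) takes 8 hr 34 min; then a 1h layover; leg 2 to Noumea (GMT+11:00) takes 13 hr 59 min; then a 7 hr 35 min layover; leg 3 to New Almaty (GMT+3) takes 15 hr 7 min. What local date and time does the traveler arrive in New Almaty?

8:05 PM on April 5

Convert departure to UTC: 7:50 PM − 1:00 = 6:50 PM UTC on Apr 3.
Add 8 hours and 34 minutes leg 1 → 3:24 AM UTC (Apr 4).
Add 1 hour layover in Port Anselm → 4:24 AM UTC.
Add 13 hours 59 minutes leg 2 → 6:23 PM UTC.
Add 7 hours 35 minutes layover in Noumea → 1:58 AM UTC (Apr 5).
Add 15 hours and 7 minutes leg 3 → 5:05 PM UTC.
New Almaty is UTC+3:00, so local arrival = 5:05 PM + 3:00 = 8:05 PM on Apr 5.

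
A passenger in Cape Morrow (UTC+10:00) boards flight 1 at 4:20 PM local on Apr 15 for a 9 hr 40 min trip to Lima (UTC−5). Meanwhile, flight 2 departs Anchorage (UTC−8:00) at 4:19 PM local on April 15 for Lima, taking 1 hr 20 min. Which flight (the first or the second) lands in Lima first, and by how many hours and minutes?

Flight 1 in UTC: 4:20 PM − 10:00 = 6:20 AM on Apr 15.
+9 hours 40 minutes → arrive 4:00 PM UTC on Apr 15.
Flight 2 in UTC: 4:19 PM + 8:00 = 12:19 AM on Apr 16.
+1 hour and 20 minutes → arrive 1:39 AM UTC on Apr 16.
Flight 1 lands earlier by 9 hours 39 minutes.

the first, by 9 hours 39 minutes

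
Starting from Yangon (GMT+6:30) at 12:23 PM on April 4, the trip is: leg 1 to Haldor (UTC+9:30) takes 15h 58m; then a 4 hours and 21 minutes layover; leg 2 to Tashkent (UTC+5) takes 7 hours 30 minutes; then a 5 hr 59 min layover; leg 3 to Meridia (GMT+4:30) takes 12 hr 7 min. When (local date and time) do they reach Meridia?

Convert departure to UTC: 12:23 PM − 6:30 = 5:53 AM UTC on Apr 4.
Add 15 hours and 58 minutes leg 1 → 9:51 PM UTC.
Add 4 hours 21 minutes layover in Haldor → 2:12 AM UTC (Apr 5).
Add 7 hours 30 minutes leg 2 → 9:42 AM UTC.
Add 5 hours and 59 minutes layover in Tashkent → 3:41 PM UTC.
Add 12 hours 7 minutes leg 3 → 3:48 AM UTC (Apr 6).
Meridia is UTC+4:30, so local arrival = 3:48 AM + 4:30 = 8:18 AM on Apr 6.

8:18 AM on April 6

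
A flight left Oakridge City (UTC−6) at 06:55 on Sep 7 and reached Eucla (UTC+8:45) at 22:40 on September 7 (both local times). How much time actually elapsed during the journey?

1 hour

Departure in UTC: 06:55 + 6:00 = 12:55 on Sep 7.
Arrival in UTC: 22:40 − 8:45 = 13:55 on Sep 7.
Elapsed = 13:55 − 12:55 = 1 hour.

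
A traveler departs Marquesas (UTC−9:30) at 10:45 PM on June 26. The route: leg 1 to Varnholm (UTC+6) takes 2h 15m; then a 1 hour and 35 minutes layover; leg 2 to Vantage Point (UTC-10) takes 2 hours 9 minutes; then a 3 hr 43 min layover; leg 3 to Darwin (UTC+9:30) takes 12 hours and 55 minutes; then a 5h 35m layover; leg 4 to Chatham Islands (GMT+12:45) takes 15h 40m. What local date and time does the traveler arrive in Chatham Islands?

Convert departure to UTC: 10:45 PM + 9:30 = 8:15 AM UTC on Jun 27.
Add 2 hours and 15 minutes leg 1 → 10:30 AM UTC.
Add 1 hour 35 minutes layover in Varnholm → 12:05 PM UTC.
Add 2 hours 9 minutes leg 2 → 2:14 PM UTC.
Add 3 hours 43 minutes layover in Vantage Point → 5:57 PM UTC.
Add 12 hours and 55 minutes leg 3 → 6:52 AM UTC (Jun 28).
Add 5 hours 35 minutes layover in Darwin → 12:27 PM UTC.
Add 15 hours 40 minutes leg 4 → 4:07 AM UTC (Jun 29).
Chatham Islands is UTC+12:45, so local arrival = 4:07 AM + 12:45 = 4:52 PM on Jun 29.

4:52 PM on June 29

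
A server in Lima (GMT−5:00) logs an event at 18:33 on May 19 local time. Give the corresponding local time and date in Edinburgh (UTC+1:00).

00:33 on May 20

In UTC: 18:33 + 5:00 = 23:33 on May 19.
Edinburgh is UTC+1:00: 23:33 + 1:00 = 00:33 on May 20.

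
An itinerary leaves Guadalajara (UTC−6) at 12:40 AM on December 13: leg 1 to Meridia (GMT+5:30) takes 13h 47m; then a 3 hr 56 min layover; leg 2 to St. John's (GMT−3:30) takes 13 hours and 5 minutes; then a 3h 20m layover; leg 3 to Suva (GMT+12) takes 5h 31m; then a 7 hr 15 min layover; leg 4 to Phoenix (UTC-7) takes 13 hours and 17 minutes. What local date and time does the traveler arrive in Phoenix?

11:51 AM on December 15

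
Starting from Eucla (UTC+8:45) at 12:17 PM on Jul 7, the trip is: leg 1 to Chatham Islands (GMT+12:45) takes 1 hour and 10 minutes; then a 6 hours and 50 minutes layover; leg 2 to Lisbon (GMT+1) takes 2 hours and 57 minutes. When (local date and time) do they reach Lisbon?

3:29 PM on July 7

Convert departure to UTC: 12:17 PM − 8:45 = 3:32 AM UTC on Jul 7.
Add 1 hour and 10 minutes leg 1 → 4:42 AM UTC.
Add 6 hours and 50 minutes layover in Chatham Islands → 11:32 AM UTC.
Add 2 hours and 57 minutes leg 2 → 2:29 PM UTC.
Lisbon is UTC+1:00, so local arrival = 2:29 PM + 1:00 = 3:29 PM on Jul 7.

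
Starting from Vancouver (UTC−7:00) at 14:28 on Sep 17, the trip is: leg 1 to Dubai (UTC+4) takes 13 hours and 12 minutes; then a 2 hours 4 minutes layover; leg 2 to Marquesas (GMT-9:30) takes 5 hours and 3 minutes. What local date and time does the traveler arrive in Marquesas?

Convert departure to UTC: 14:28 + 7:00 = 21:28 UTC on Sep 17.
Add 13 hours and 12 minutes leg 1 → 10:40 UTC (Sep 18).
Add 2 hours and 4 minutes layover in Dubai → 12:44 UTC.
Add 5 hours 3 minutes leg 2 → 17:47 UTC.
Marquesas is UTC−9:30, so local arrival = 17:47 − 9:30 = 08:17 on Sep 18.

08:17 on September 18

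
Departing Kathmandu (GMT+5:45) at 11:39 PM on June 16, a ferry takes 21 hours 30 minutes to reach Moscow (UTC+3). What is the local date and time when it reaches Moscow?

6:24 PM on June 17

Convert departure to UTC: 11:39 PM − 5:45 = 5:54 PM UTC on Jun 16.
Add 21 hours 30 minutes travel time → 3:24 PM UTC (Jun 17).
Moscow is UTC+3:00, so local arrival = 3:24 PM + 3:00 = 6:24 PM on Jun 17.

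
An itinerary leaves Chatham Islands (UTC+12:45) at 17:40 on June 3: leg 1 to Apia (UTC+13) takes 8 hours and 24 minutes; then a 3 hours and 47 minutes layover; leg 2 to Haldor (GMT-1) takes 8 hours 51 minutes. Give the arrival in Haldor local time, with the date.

00:57 on Jun 4

Convert departure to UTC: 17:40 − 12:45 = 04:55 UTC on Jun 3.
Add 8 hours 24 minutes leg 1 → 13:19 UTC.
Add 3 hours 47 minutes layover in Apia → 17:06 UTC.
Add 8 hours and 51 minutes leg 2 → 01:57 UTC (Jun 4).
Haldor is UTC−1:00, so local arrival = 01:57 − 1:00 = 00:57 on Jun 4.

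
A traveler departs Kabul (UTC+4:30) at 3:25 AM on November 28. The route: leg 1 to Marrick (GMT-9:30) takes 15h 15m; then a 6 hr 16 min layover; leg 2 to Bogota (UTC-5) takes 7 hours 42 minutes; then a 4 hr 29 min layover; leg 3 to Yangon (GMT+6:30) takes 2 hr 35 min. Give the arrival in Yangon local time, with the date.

5:42 PM on Nov 29

Convert departure to UTC: 3:25 AM − 4:30 = 10:55 PM UTC on Nov 27.
Add 15 hours 15 minutes leg 1 → 2:10 PM UTC (Nov 28).
Add 6 hours and 16 minutes layover in Marrick → 8:26 PM UTC.
Add 7 hours 42 minutes leg 2 → 4:08 AM UTC (Nov 29).
Add 4 hours 29 minutes layover in Bogota → 8:37 AM UTC.
Add 2 hours 35 minutes leg 3 → 11:12 AM UTC.
Yangon is UTC+6:30, so local arrival = 11:12 AM + 6:30 = 5:42 PM on Nov 29.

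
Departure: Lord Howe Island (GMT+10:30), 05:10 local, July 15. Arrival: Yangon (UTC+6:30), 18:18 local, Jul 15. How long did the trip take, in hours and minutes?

17 hours 8 minutes

Departure in UTC: 05:10 − 10:30 = 18:40 on Jul 14.
Arrival in UTC: 18:18 − 6:30 = 11:48 on Jul 15.
Elapsed = 11:48 − 18:40 (+1 day) = 17 hours 8 minutes.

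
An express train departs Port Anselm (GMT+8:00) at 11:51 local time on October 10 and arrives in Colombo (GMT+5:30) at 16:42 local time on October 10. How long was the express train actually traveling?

7 hours 21 minutes

Departure in UTC: 11:51 − 8:00 = 03:51 on Oct 10.
Arrival in UTC: 16:42 − 5:30 = 11:12 on Oct 10.
Elapsed = 11:12 − 03:51 = 7 hours 21 minutes.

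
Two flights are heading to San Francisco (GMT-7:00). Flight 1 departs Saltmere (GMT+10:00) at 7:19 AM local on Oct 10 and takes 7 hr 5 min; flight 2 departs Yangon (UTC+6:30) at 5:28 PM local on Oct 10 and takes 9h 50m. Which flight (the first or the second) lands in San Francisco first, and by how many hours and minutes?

Flight 1 in UTC: 7:19 AM − 10:00 = 9:19 PM on Oct 9.
+7 hours and 5 minutes → arrive 4:24 AM UTC on Oct 10.
Flight 2 in UTC: 5:28 PM − 6:30 = 10:58 AM on Oct 10.
+9 hours 50 minutes → arrive 8:48 PM UTC on Oct 10.
Flight 1 lands earlier by 16 hours 24 minutes.

the first, by 16 hours 24 minutes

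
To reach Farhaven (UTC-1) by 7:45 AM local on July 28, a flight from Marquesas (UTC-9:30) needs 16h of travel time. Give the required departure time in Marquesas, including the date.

Target arrival in UTC: 7:45 AM + 1:00 = 8:45 AM on Jul 28.
Subtract 16 hours → departure 4:45 PM UTC on Jul 27.
Marquesas is UTC−9:30: 4:45 PM − 9:30 = 7:15 AM on Jul 27.

7:15 AM on July 27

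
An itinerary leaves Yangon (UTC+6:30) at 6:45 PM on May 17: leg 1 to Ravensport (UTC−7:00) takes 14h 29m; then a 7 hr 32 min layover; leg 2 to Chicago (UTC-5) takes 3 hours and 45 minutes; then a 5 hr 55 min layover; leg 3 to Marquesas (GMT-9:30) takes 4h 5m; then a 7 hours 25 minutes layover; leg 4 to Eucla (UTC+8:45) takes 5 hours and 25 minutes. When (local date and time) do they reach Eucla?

9:36 PM on May 19

Convert departure to UTC: 6:45 PM − 6:30 = 12:15 PM UTC on May 17.
Add 14 hours and 29 minutes leg 1 → 2:44 AM UTC (May 18).
Add 7 hours and 32 minutes layover in Ravensport → 10:16 AM UTC.
Add 3 hours 45 minutes leg 2 → 2:01 PM UTC.
Add 5 hours 55 minutes layover in Chicago → 7:56 PM UTC.
Add 4 hours 5 minutes leg 3 → 12:01 AM UTC (May 19).
Add 7 hours 25 minutes layover in Marquesas → 7:26 AM UTC.
Add 5 hours 25 minutes leg 4 → 12:51 PM UTC.
Eucla is UTC+8:45, so local arrival = 12:51 PM + 8:45 = 9:36 PM on May 19.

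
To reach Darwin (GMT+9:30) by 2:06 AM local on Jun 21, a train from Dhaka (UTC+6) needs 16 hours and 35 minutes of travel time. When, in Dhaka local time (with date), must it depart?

6:01 AM on Jun 20

Target arrival in UTC: 2:06 AM − 9:30 = 4:36 PM on Jun 20.
Subtract 16 hours and 35 minutes → departure 12:01 AM UTC on Jun 20.
Dhaka is UTC+6:00: 12:01 AM + 6:00 = 6:01 AM on Jun 20.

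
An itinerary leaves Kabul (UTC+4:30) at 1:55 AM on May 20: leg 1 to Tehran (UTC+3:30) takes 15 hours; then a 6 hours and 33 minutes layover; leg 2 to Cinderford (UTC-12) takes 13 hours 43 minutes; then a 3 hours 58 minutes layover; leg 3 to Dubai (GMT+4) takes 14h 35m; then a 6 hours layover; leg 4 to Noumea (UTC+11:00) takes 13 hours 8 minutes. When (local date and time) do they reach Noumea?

9:22 AM on May 23

Convert departure to UTC: 1:55 AM − 4:30 = 9:25 PM UTC on May 19.
Add 15 hours leg 1 → 12:25 PM UTC (May 20).
Add 6 hours and 33 minutes layover in Tehran → 6:58 PM UTC.
Add 13 hours 43 minutes leg 2 → 8:41 AM UTC (May 21).
Add 3 hours and 58 minutes layover in Cinderford → 12:39 PM UTC.
Add 14 hours and 35 minutes leg 3 → 3:14 AM UTC (May 22).
Add 6 hours layover in Dubai → 9:14 AM UTC.
Add 13 hours and 8 minutes leg 4 → 10:22 PM UTC.
Noumea is UTC+11:00, so local arrival = 10:22 PM + 11:00 = 9:22 AM on May 23.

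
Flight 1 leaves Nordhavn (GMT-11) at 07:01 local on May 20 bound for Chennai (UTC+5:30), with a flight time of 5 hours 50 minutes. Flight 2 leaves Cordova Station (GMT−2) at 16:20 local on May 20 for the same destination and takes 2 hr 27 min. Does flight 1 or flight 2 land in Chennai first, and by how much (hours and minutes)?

Flight 1 in UTC: 07:01 + 11:00 = 18:01 on May 20.
+5 hours and 50 minutes → arrive 23:51 UTC on May 20.
Flight 2 in UTC: 16:20 + 2:00 = 18:20 on May 20.
+2 hours 27 minutes → arrive 20:47 UTC on May 20.
Flight 2 lands earlier by 3 hours 4 minutes.

the second, by 3 hours 4 minutes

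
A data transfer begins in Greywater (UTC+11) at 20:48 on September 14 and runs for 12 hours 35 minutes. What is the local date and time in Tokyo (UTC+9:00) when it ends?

07:23 on September 15

Tokyo is 2:00 behind Greywater.
After 12 hours 35 minutes it is 09:23 (Sep 15) in Greywater.
Shift by the zone difference: 09:23 − 2:00 = 07:23 on Sep 15 in Tokyo.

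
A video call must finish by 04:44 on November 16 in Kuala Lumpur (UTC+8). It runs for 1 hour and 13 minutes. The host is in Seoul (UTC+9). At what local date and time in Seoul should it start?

Target end time in UTC: 04:44 − 8:00 = 20:44 on Nov 15.
Subtract 1 hour 13 minutes → start 19:31 UTC on Nov 15.
Seoul is UTC+9:00: 19:31 + 9:00 = 04:31 on Nov 16.

04:31 on November 16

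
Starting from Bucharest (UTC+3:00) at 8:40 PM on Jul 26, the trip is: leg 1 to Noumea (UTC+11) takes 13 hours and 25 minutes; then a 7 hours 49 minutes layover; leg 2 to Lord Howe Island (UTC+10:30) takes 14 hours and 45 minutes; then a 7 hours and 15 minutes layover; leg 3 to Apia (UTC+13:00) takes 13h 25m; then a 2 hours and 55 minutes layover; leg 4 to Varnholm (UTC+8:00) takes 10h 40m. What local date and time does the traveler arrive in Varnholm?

Convert departure to UTC: 8:40 PM − 3:00 = 5:40 PM UTC on Jul 26.
Add 13 hours and 25 minutes leg 1 → 7:05 AM UTC (Jul 27).
Add 7 hours 49 minutes layover in Noumea → 2:54 PM UTC.
Add 14 hours 45 minutes leg 2 → 5:39 AM UTC (Jul 28).
Add 7 hours 15 minutes layover in Lord Howe Island → 12:54 PM UTC.
Add 13 hours 25 minutes leg 3 → 2:19 AM UTC (Jul 29).
Add 2 hours 55 minutes layover in Apia → 5:14 AM UTC.
Add 10 hours and 40 minutes leg 4 → 3:54 PM UTC.
Varnholm is UTC+8:00, so local arrival = 3:54 PM + 8:00 = 11:54 PM on Jul 29.

11:54 PM on July 29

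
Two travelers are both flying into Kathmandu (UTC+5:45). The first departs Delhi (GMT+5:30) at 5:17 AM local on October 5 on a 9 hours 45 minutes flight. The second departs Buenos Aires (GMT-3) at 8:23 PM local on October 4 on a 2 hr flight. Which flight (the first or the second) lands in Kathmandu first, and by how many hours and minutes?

the second, by 8 hours 9 minutes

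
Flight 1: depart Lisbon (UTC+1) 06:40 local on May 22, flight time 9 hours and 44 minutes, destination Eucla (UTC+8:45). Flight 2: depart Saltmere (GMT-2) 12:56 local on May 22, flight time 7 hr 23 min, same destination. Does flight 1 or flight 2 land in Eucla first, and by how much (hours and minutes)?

the first, by 6 hours 55 minutes

Flight 1 in UTC: 06:40 − 1:00 = 05:40 on May 22.
+9 hours and 44 minutes → arrive 15:24 UTC on May 22.
Flight 2 in UTC: 12:56 + 2:00 = 14:56 on May 22.
+7 hours 23 minutes → arrive 22:19 UTC on May 22.
Flight 1 lands earlier by 6 hours 55 minutes.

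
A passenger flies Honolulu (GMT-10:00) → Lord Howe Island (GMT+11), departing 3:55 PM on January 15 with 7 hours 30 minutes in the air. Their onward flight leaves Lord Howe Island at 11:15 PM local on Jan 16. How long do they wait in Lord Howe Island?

Convert departure to UTC: 3:55 PM + 10:00 = 1:55 AM UTC on Jan 16.
Add 7 hours and 30 minutes flight time → 9:25 AM UTC.
Lord Howe Island is UTC+11:00, so local arrival = 9:25 AM + 11:00 = 8:25 PM on Jan 16.
Layover = 11:15 PM − 8:25 PM = 2 hours 50 minutes.

2 hours 50 minutes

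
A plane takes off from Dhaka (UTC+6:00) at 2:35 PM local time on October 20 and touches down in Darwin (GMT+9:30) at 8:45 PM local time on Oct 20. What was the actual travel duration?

2 hours 40 minutes

Departure in UTC: 2:35 PM − 6:00 = 8:35 AM on Oct 20.
Arrival in UTC: 8:45 PM − 9:30 = 11:15 AM on Oct 20.
Elapsed = 11:15 AM − 8:35 AM = 2 hours 40 minutes.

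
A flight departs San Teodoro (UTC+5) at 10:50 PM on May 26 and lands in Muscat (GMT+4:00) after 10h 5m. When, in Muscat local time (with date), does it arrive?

Convert departure to UTC: 10:50 PM − 5:00 = 5:50 PM UTC on May 26.
Add 10 hours 5 minutes travel time → 3:55 AM UTC (May 27).
Muscat is UTC+4:00, so local arrival = 3:55 AM + 4:00 = 7:55 AM on May 27.

7:55 AM on May 27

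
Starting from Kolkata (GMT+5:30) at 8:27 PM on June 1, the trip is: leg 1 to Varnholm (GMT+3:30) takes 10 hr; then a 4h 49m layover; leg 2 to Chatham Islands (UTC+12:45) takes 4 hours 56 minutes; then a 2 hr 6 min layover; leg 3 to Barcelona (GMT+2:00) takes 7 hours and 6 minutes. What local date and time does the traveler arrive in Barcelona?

9:54 PM on June 2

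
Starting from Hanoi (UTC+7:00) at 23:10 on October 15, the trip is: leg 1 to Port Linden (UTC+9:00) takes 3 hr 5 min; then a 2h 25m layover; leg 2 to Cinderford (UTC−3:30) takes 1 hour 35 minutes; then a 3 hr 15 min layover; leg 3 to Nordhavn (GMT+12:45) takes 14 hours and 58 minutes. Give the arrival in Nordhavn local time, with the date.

06:13 on October 17

Convert departure to UTC: 23:10 − 7:00 = 16:10 UTC on Oct 15.
Add 3 hours and 5 minutes leg 1 → 19:15 UTC.
Add 2 hours 25 minutes layover in Port Linden → 21:40 UTC.
Add 1 hour and 35 minutes leg 2 → 23:15 UTC.
Add 3 hours and 15 minutes layover in Cinderford → 02:30 UTC (Oct 16).
Add 14 hours 58 minutes leg 3 → 17:28 UTC.
Nordhavn is UTC+12:45, so local arrival = 17:28 + 12:45 = 06:13 on Oct 17.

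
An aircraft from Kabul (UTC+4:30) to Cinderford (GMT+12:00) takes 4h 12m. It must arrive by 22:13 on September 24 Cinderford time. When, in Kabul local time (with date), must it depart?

10:31 on September 24

Target arrival in UTC: 22:13 − 12:00 = 10:13 on Sep 24.
Subtract 4 hours 12 minutes → departure 06:01 UTC on Sep 24.
Kabul is UTC+4:30: 06:01 + 4:30 = 10:31 on Sep 24.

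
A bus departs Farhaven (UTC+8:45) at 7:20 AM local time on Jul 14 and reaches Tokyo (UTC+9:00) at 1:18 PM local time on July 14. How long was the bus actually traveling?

Tokyo is 0:15 ahead of Farhaven.
Clock-face elapsed time (ignoring zones) is 5 hours 58 minutes.
Actual elapsed = 5 hours 58 minutes − 0:15 = 5 hours 43 minutes.

5 hours 43 minutes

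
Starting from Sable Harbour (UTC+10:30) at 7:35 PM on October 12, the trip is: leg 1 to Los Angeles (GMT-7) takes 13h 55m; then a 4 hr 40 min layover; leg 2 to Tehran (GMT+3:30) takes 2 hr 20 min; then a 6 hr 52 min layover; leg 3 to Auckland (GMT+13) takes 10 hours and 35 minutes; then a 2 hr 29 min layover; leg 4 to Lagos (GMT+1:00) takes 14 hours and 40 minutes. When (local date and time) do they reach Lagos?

Convert departure to UTC: 7:35 PM − 10:30 = 9:05 AM UTC on Oct 12.
Add 13 hours and 55 minutes leg 1 → 11:00 PM UTC.
Add 4 hours and 40 minutes layover in Los Angeles → 3:40 AM UTC (Oct 13).
Add 2 hours and 20 minutes leg 2 → 6:00 AM UTC.
Add 6 hours and 52 minutes layover in Tehran → 12:52 PM UTC.
Add 10 hours 35 minutes leg 3 → 11:27 PM UTC.
Add 2 hours 29 minutes layover in Auckland → 1:56 AM UTC (Oct 14).
Add 14 hours and 40 minutes leg 4 → 4:36 PM UTC.
Lagos is UTC+1:00, so local arrival = 4:36 PM + 1:00 = 5:36 PM on Oct 14.

5:36 PM on Oct 14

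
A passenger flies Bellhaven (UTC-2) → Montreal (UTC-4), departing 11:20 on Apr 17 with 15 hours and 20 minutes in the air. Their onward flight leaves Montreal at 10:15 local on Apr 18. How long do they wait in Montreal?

Convert departure to UTC: 11:20 + 2:00 = 13:20 UTC on Apr 17.
Add 15 hours and 20 minutes flight time → 04:40 UTC (Apr 18).
Montreal is UTC−4:00, so local arrival = 04:40 − 4:00 = 00:40 on Apr 18.
Layover = 10:15 − 00:40 = 9 hours 35 minutes.

9 hours 35 minutes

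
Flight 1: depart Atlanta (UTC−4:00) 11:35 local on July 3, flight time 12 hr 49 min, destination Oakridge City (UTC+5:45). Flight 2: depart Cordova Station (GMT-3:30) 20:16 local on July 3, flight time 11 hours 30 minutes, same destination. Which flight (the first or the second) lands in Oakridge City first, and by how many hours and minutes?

Flight 1 in UTC: 11:35 + 4:00 = 15:35 on Jul 3.
+12 hours 49 minutes → arrive 04:24 UTC on Jul 4.
Flight 2 in UTC: 20:16 + 3:30 = 23:46 on Jul 3.
+11 hours and 30 minutes → arrive 11:16 UTC on Jul 4.
Flight 1 lands earlier by 6 hours 52 minutes.

the first, by 6 hours 52 minutes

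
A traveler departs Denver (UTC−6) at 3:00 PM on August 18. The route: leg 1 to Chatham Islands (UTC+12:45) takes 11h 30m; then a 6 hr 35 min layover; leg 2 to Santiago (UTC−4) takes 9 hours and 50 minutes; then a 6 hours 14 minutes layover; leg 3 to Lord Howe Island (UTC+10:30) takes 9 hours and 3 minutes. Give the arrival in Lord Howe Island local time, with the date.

Convert departure to UTC: 3:00 PM + 6:00 = 9:00 PM UTC on Aug 18.
Add 11 hours and 30 minutes leg 1 → 8:30 AM UTC (Aug 19).
Add 6 hours 35 minutes layover in Chatham Islands → 3:05 PM UTC.
Add 9 hours 50 minutes leg 2 → 12:55 AM UTC (Aug 20).
Add 6 hours 14 minutes layover in Santiago → 7:09 AM UTC.
Add 9 hours 3 minutes leg 3 → 4:12 PM UTC.
Lord Howe Island is UTC+10:30, so local arrival = 4:12 PM + 10:30 = 2:42 AM on Aug 21.

2:42 AM on August 21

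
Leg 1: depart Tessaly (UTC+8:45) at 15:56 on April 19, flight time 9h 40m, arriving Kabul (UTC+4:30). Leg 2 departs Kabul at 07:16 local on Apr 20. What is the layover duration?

9 hours 55 minutes

Convert departure to UTC: 15:56 − 8:45 = 07:11 UTC on Apr 19.
Add 9 hours and 40 minutes flight time → 16:51 UTC.
Kabul is UTC+4:30, so local arrival = 16:51 + 4:30 = 21:21 on Apr 19.
Layover = 07:16 − 21:21 (+1 day) = 9 hours 55 minutes.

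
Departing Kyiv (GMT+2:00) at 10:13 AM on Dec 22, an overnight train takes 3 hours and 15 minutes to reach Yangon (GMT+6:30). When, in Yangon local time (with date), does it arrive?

5:58 PM on December 22

Yangon is 4:30 ahead of Kyiv.
After 3 hours 15 minutes it is 1:28 PM in Kyiv.
Shift by the zone difference: 1:28 PM + 4:30 = 5:58 PM on Dec 22 in Yangon.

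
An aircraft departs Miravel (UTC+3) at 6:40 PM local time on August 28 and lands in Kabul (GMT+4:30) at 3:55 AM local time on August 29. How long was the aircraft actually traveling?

7 hours 45 minutes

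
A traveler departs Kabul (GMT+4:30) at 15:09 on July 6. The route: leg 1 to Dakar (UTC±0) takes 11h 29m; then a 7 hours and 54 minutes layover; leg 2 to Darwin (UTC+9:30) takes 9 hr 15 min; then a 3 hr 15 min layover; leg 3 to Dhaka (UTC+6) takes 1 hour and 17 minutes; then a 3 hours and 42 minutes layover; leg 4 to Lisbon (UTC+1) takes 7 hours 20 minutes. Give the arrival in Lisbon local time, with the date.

07:51 on July 8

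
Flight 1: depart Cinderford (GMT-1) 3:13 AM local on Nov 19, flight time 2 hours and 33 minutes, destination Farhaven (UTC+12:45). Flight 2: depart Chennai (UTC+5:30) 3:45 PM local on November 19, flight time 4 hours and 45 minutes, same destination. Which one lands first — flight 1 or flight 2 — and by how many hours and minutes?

Flight 1 in UTC: 3:13 AM + 1:00 = 4:13 AM on Nov 19.
+2 hours 33 minutes → arrive 6:46 AM UTC on Nov 19.
Flight 2 in UTC: 3:45 PM − 5:30 = 10:15 AM on Nov 19.
+4 hours 45 minutes → arrive 3:00 PM UTC on Nov 19.
Flight 1 lands earlier by 8 hours 14 minutes.

the first, by 8 hours 14 minutes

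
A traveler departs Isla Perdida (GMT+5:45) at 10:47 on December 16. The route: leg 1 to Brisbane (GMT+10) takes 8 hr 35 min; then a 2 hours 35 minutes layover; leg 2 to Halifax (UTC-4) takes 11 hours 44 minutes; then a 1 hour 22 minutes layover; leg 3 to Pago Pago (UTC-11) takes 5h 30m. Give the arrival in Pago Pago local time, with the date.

23:48 on December 16

Convert departure to UTC: 10:47 − 5:45 = 05:02 UTC on Dec 16.
Add 8 hours and 35 minutes leg 1 → 13:37 UTC.
Add 2 hours and 35 minutes layover in Brisbane → 16:12 UTC.
Add 11 hours 44 minutes leg 2 → 03:56 UTC (Dec 17).
Add 1 hour and 22 minutes layover in Halifax → 05:18 UTC.
Add 5 hours and 30 minutes leg 3 → 10:48 UTC.
Pago Pago is UTC−11:00, so local arrival = 10:48 − 11:00 = 23:48 on Dec 16.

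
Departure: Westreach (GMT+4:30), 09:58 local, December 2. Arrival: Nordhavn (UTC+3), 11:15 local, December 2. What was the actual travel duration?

Departure in UTC: 09:58 − 4:30 = 05:28 on Dec 2.
Arrival in UTC: 11:15 − 3:00 = 08:15 on Dec 2.
Elapsed = 08:15 − 05:28 = 2 hours 47 minutes.

2 hours 47 minutes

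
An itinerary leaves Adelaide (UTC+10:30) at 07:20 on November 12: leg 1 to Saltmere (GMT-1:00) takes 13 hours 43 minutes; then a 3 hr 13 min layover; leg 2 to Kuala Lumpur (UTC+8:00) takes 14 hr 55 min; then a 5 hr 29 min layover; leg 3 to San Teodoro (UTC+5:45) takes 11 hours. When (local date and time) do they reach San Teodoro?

Convert departure to UTC: 07:20 − 10:30 = 20:50 UTC on Nov 11.
Add 13 hours and 43 minutes leg 1 → 10:33 UTC (Nov 12).
Add 3 hours and 13 minutes layover in Saltmere → 13:46 UTC.
Add 14 hours and 55 minutes leg 2 → 04:41 UTC (Nov 13).
Add 5 hours and 29 minutes layover in Kuala Lumpur → 10:10 UTC.
Add 11 hours leg 3 → 21:10 UTC.
San Teodoro is UTC+5:45, so local arrival = 21:10 + 5:45 = 02:55 on Nov 14.

02:55 on Nov 14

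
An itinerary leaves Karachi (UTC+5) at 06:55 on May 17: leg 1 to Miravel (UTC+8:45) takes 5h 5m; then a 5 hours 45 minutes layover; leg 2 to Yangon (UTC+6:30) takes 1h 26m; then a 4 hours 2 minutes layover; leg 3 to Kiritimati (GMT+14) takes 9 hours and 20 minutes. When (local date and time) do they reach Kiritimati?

17:33 on May 18

Convert departure to UTC: 06:55 − 5:00 = 01:55 UTC on May 17.
Add 5 hours 5 minutes leg 1 → 07:00 UTC.
Add 5 hours 45 minutes layover in Miravel → 12:45 UTC.
Add 1 hour and 26 minutes leg 2 → 14:11 UTC.
Add 4 hours 2 minutes layover in Yangon → 18:13 UTC.
Add 9 hours 20 minutes leg 3 → 03:33 UTC (May 18).
Kiritimati is UTC+14:00, so local arrival = 03:33 + 14:00 = 17:33 on May 18.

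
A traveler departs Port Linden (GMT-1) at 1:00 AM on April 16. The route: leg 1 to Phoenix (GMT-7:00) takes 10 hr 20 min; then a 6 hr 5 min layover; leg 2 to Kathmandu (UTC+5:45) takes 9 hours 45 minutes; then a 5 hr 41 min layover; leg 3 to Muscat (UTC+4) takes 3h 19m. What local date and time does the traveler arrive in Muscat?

5:10 PM on Apr 17

Convert departure to UTC: 1:00 AM + 1:00 = 2:00 AM UTC on Apr 16.
Add 10 hours and 20 minutes leg 1 → 12:20 PM UTC.
Add 6 hours and 5 minutes layover in Phoenix → 6:25 PM UTC.
Add 9 hours and 45 minutes leg 2 → 4:10 AM UTC (Apr 17).
Add 5 hours and 41 minutes layover in Kathmandu → 9:51 AM UTC.
Add 3 hours 19 minutes leg 3 → 1:10 PM UTC.
Muscat is UTC+4:00, so local arrival = 1:10 PM + 4:00 = 5:10 PM on Apr 17.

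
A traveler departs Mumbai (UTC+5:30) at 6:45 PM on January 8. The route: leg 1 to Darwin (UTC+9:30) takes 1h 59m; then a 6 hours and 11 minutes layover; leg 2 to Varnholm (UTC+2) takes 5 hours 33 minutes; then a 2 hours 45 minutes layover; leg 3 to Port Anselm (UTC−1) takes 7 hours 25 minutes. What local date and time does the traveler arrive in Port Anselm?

12:08 PM on Jan 9

Convert departure to UTC: 6:45 PM − 5:30 = 1:15 PM UTC on Jan 8.
Add 1 hour and 59 minutes leg 1 → 3:14 PM UTC.
Add 6 hours 11 minutes layover in Darwin → 9:25 PM UTC.
Add 5 hours and 33 minutes leg 2 → 2:58 AM UTC (Jan 9).
Add 2 hours and 45 minutes layover in Varnholm → 5:43 AM UTC.
Add 7 hours and 25 minutes leg 3 → 1:08 PM UTC.
Port Anselm is UTC−1:00, so local arrival = 1:08 PM − 1:00 = 12:08 PM on Jan 9.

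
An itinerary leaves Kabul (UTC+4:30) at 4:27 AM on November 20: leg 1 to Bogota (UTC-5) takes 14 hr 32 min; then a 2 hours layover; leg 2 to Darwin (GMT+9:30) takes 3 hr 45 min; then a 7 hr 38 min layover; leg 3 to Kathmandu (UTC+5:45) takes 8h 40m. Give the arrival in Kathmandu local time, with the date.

Convert departure to UTC: 4:27 AM − 4:30 = 11:57 PM UTC on Nov 19.
Add 14 hours and 32 minutes leg 1 → 2:29 PM UTC (Nov 20).
Add 2 hours layover in Bogota → 4:29 PM UTC.
Add 3 hours and 45 minutes leg 2 → 8:14 PM UTC.
Add 7 hours 38 minutes layover in Darwin → 3:52 AM UTC (Nov 21).
Add 8 hours and 40 minutes leg 3 → 12:32 PM UTC.
Kathmandu is UTC+5:45, so local arrival = 12:32 PM + 5:45 = 6:17 PM on Nov 21.

6:17 PM on Nov 21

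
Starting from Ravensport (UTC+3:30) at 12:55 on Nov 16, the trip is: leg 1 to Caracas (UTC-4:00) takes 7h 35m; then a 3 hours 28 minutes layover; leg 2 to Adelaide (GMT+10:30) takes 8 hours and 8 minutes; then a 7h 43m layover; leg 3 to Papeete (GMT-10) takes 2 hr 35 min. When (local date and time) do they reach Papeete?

Convert departure to UTC: 12:55 − 3:30 = 09:25 UTC on Nov 16.
Add 7 hours 35 minutes leg 1 → 17:00 UTC.
Add 3 hours and 28 minutes layover in Caracas → 20:28 UTC.
Add 8 hours and 8 minutes leg 2 → 04:36 UTC (Nov 17).
Add 7 hours 43 minutes layover in Adelaide → 12:19 UTC.
Add 2 hours and 35 minutes leg 3 → 14:54 UTC.
Papeete is UTC−10:00, so local arrival = 14:54 − 10:00 = 04:54 on Nov 17.

04:54 on November 17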